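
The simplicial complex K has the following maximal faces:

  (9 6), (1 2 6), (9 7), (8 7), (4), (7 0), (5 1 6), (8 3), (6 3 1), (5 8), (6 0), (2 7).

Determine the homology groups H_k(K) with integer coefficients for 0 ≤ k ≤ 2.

Fix the vertex order 0 < 1 < 2 < 3 < 4 < 5 < 6 < 7 < 8 < 9 and write every simplex with vertices in increasing order. Then dim K = 2 and the simplices of K are:

  0-simplices (10): [0], [1], [2], [3], [4], [5], [6], [7], [8], [9]
  1-simplices (15): [0,6], [0,7], [1,2], [1,3], [1,5], [1,6], [2,6], [2,7], [3,6], [3,8], [5,6], [5,8], [6,9], [7,8], [7,9]
  2-simplices (3): [1,2,6], [1,3,6], [1,5,6]

Hence C_0 ≅ Z^10, C_1 ≅ Z^15, C_2 ≅ Z^3.

Boundary ∂_1: C_1 → C_0 sends each edge [p,q] (with p < q) to q − p. For instance
  ∂[3,6] = [6] − [3].
The resulting 10×15 matrix has rank 8, and its Smith normal form has invariant factors (1,1,1,1,1,1,1,1).

The boundary map ∂_2: C_2 → C_1 acts by ∂[p,q,r] = [q,r] − [p,r] + [p,q]. For instance
  ∂[1,3,6] = [3,6] − [1,6] + [1,3],
  ∂[1,5,6] = [5,6] − [1,6] + [1,5].
The 15×3 boundary matrix has rank 3 and Smith normal form diag(1,1,1).

Computing H_k = (kernel of ∂_k) / (image of ∂_{k+1}):

  H_0: rank C_0 − rank ∂_1 = 10 − 8 = 2, and the invariant factors of ∂_1 are all 1, so H_0 = Z^2.
  H_1: rank ker ∂_1 − rank ∂_2 = (15 − 8) − 3 = 4, and the invariant factors of ∂_2 are all 1, so H_1 = Z^4.
  H_2: rank ker ∂_2 − rank ∂_3 = (3 − 3) − 0 = 0, and there is no ∂_3, so H_2 = 0.

As a check, the Euler characteristic is 10 − 15 + 3 = -2, which agrees with 2 − 4 + 0 = -2.

H_0 ≅ Z^2,  H_1 ≅ Z^4,  H_2 = 0.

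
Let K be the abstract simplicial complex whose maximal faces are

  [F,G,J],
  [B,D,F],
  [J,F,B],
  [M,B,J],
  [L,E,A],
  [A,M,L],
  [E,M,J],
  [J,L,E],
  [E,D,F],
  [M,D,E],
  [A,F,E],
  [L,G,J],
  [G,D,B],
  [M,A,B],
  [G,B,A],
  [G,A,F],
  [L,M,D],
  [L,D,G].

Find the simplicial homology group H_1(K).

Order the vertices as A < B < D < E < F < G < J < L < M. Listing each simplex with vertices in this order, K has dimension 2 with simplices:

  0-simplices (9): A, B, D, E, F, G, J, L, M
  1-simplices (27): AB, AE, AF, AG, AL, AM, BD, BF, BG, BJ, BM, DE, DF, DG, DL, DM, EF, EJ, EL, EM, FG, FJ, GJ, GL, JL, JM, LM
  2-simplices (18): ABG, ABM, AEF, AEL, AFG, ALM, BDF, BDG, BFJ, BJM, DEF, DEM, DGL, DLM, EJL, EJM, FGJ, GJL

so the chain groups are C_0 ≅ Z^9, C_1 ≅ Z^27, C_2 ≅ Z^18.

The boundary map ∂_1: C_1 → C_0 maps an edge to its endpoints' difference, ∂[p,q] = q − p. For instance
  ∂BD = D − B.
As a 9×27 matrix over Z this has rank 8, with invariant factors (1,1,1,1,1,1,1,1).

Boundary ∂_2: C_2 → C_1 sends each 2-simplex [p,q,r] to [q,r] − [p,r] + [p,q]. For instance
  ∂DEF = EF − DF + DE,
  ∂AFG = FG − AG + AF.
As a 27×18 matrix over Z this has rank 18, with invariant factors (1,1,1,1,1,1,1,1,1,1,1,1,1,1,1,1,1,2).

Computing H_k = (kernel of ∂_k) / (image of ∂_{k+1}):

  H_1: rank ker ∂_1 − rank ∂_2 = (27 − 8) − 18 = 1, and ∂_2 has invariant factor 2 > 1, so H_1 ≅ Z ⊕ Z/2.

(K is a triangulation of the Klein bottle.)

H_1 = Z ⊕ Z/2.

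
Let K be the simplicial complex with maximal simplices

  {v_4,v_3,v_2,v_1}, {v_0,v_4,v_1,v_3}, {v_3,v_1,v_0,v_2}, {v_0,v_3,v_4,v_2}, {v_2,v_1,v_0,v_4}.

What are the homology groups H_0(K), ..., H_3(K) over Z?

Fix the vertex order v_0 < v_1 < v_2 < v_3 < v_4 and write every simplex with vertices in increasing order. Then dim K = 3 and the simplices of K are:

  0-simplices (5): [v_0], [v_1], [v_2], [v_3], [v_4]
  1-simplices (10): [v_0,v_1], [v_0,v_2], [v_0,v_3], [v_0,v_4], [v_1,v_2], [v_1,v_3], [v_1,v_4], [v_2,v_3], [v_2,v_4], [v_3,v_4]
  2-simplices (10): [v_0,v_1,v_2], [v_0,v_1,v_3], [v_0,v_1,v_4], [v_0,v_2,v_3], [v_0,v_2,v_4], [v_0,v_3,v_4], [v_1,v_2,v_3], [v_1,v_2,v_4], [v_1,v_3,v_4], [v_2,v_3,v_4]
  3-simplices (5): [v_0,v_1,v_2,v_3], [v_0,v_1,v_2,v_4], [v_0,v_1,v_3,v_4], [v_0,v_2,v_3,v_4], [v_1,v_2,v_3,v_4]

so the chain groups are C_0 ≅ Z^5, C_1 ≅ Z^10, C_2 ≅ Z^10, C_3 ≅ Z^5.

Boundary ∂_1: C_1 → C_0 maps an edge to its endpoints' difference, ∂[p,q] = q − p. For instance
  ∂[v_1,v_3] = [v_3] − [v_1].
The resulting 5×10 matrix has rank 4, and its Smith normal form has invariant factors (1,1,1,1).

The boundary map ∂_2: C_2 → C_1 sends each 2-simplex [p,q,r] to [q,r] − [p,r] + [p,q]. For instance
  ∂[v_0,v_1,v_2] = [v_1,v_2] − [v_0,v_2] + [v_0,v_1],
  ∂[v_1,v_2,v_4] = [v_2,v_4] − [v_1,v_4] + [v_1,v_2].
This gives a 10×10 integer matrix of rank 6; reducing to Smith normal form yields diagonal entries (1,1,1,1,1,1).

The boundary map ∂_3: C_3 → C_2 sends each 3-simplex σ to the alternating sum Σ_i (−1)^i (σ with its i-th vertex removed). For instance
  ∂[v_0,v_1,v_2,v_4] = [v_1,v_2,v_4] − [v_0,v_2,v_4] + [v_0,v_1,v_4] − [v_0,v_1,v_2],
  ∂[v_1,v_2,v_3,v_4] = [v_2,v_3,v_4] − [v_1,v_3,v_4] + [v_1,v_2,v_4] − [v_1,v_2,v_3].
The resulting 10×5 matrix has rank 4, and its Smith normal form has invariant factors (1,1,1,1).

Reading off H_k = ker ∂_k / im ∂_{k+1}:

  H_0: rank C_0 − rank ∂_1 = 5 − 4 = 1, and the invariant factors of ∂_1 are all 1, so H_0 = Z.
  H_1: rank ker ∂_1 − rank ∂_2 = (10 − 4) − 6 = 0, and the invariant factors of ∂_2 are all 1, so H_1 = 0.
  H_2: rank ker ∂_2 − rank ∂_3 = (10 − 6) − 4 = 0, and the invariant factors of ∂_3 are all 1, so H_2 = 0.
  H_3: rank ker ∂_3 − rank ∂_4 = (5 − 4) − 0 = 1, and there is no ∂_4, so H_3 = Z.

(K is a triangulation of the 3-sphere S^3.)

H_0 = Z,  H_1 = 0,  H_2 = 0,  H_3 = Z.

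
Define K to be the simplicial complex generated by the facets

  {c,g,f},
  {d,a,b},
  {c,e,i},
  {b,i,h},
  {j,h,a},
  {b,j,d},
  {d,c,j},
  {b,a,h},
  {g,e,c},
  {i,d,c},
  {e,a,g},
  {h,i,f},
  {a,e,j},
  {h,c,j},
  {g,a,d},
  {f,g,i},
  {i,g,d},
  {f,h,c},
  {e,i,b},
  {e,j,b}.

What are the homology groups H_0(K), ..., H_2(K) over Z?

Take the total order a < b < c < d < e < f < g < h < i < j on the vertex set. Then K (dimension 2) consists of the simplices:

  0-simplices (10): a, b, c, d, e, f, g, h, i, j
  1-simplices (30): ab, ad, ae, ag, ah, aj, bd, be, bh, bi, bj, cd, ce, cf, cg, ch, ci, cj, dg, di, dj, eg, ei, ej, fg, fh, fi, gi, hi, hj
  2-simplices (20): abd, abh, adg, aeg, aej, ahj, bdj, bei, bej, bhi, cdi, cdj, ceg, cei, cfg, cfh, chj, dgi, fgi, fhi

giving chain groups C_0 ≅ Z^10, C_1 ≅ Z^30, C_2 ≅ Z^20.

∂_1: C_1 → C_0 maps an edge to its endpoints' difference, ∂[p,q] = q − p. For instance
  ∂ce = e − c.
This gives a 10×30 integer matrix of rank 9; reducing to Smith normal form yields diagonal entries (1,1,1,1,1,1,1,1,1).

The boundary map ∂_2: C_2 → C_1 maps a triangle to the signed sum of its edges. For instance
  ∂dgi = gi − di + dg,
  ∂bei = ei − bi + be.
The 30×20 boundary matrix has rank 20 and Smith normal form diag(1,1,1,1,1,1,1,1,1,1,1,1,1,1,1,1,1,1,1,2).

Computing H_k = (kernel of ∂_k) / (image of ∂_{k+1}):

  H_0: rank C_0 − rank ∂_1 = 10 − 9 = 1, and the invariant factors of ∂_1 are all 1, so H_0 = Z.
  H_1: rank ker ∂_1 − rank ∂_2 = (30 − 9) − 20 = 1, and ∂_2 has invariant factor 2 > 1, so H_1 = Z ⊕ Z/2.
  H_2: rank ker ∂_2 − rank ∂_3 = (20 − 20) − 0 = 0, and there is no ∂_3, so H_2 = 0.

(K is a triangulation of the Klein bottle.)

H_0 ≅ Z,  H_1 ≅ Z ⊕ Z/2,  H_2 = 0.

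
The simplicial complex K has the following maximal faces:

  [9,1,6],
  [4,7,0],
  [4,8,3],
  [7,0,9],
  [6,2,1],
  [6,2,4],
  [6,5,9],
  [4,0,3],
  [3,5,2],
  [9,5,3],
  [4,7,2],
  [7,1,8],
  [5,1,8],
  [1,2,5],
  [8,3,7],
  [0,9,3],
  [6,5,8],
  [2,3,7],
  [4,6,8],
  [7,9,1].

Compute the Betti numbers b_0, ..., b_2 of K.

Take the total order 0 < 1 < 2 < 3 < 4 < 5 < 6 < 7 < 8 < 9 on the vertex set. Then K (dimension 2) consists of the simplices:

  0-simplices (10): [0], [1], [2], [3], [4], [5], [6], [7], [8], [9]
  1-simplices (30): (30 of them)
  2-simplices (20): (20 of them)

so the chain groups are C_0 ≅ Z^10, C_1 ≅ Z^30, C_2 ≅ Z^20.

∂_1: C_1 → C_0 maps an edge to its endpoints' difference, ∂[p,q] = q − p.
As a 10×30 matrix over Z this has rank 9, with invariant factors (1,1,1,1,1,1,1,1,1).

Boundary ∂_2: C_2 → C_1 sends each 2-simplex [p,q,r] to [q,r] − [p,r] + [p,q]. For instance
  ∂[4,6,8] = [6,8] − [4,8] + [4,6],
  ∂[5,6,9] = [6,9] − [5,9] + [5,6].
This gives a 30×20 integer matrix of rank 20; reducing to Smith normal form yields diagonal entries (1,1,1,1,1,1,1,1,1,1,1,1,1,1,1,1,1,1,1,2).

Now H_k = ker ∂_k / im ∂_{k+1}, so:

  H_0: rank C_0 − rank ∂_1 = 10 − 9 = 1, and the invariant factors of ∂_1 are all 1, so H_0 ≅ Z.
  H_1: rank ker ∂_1 − rank ∂_2 = (30 − 9) − 20 = 1, and ∂_2 has invariant factor 2 > 1, so H_1 ≅ Z ⊕ Z_2.
  H_2: rank ker ∂_2 − rank ∂_3 = (20 − 20) − 0 = 0, and there is no ∂_3, so H_2 ≅ 0.

As a check, the Euler characteristic is 10 − 30 + 20 = 0, which agrees with 1 − 1 + 0 = 0.

Hence the Betti numbers are b_0 = 1, b_1 = 1, b_2 = 0.

b_0 = 1, b_1 = 1, b_2 = 0.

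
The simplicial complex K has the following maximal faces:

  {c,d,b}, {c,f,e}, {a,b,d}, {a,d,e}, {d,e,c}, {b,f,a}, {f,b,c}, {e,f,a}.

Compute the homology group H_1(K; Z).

Fix the vertex order a < b < c < d < e < f and write every simplex with vertices in increasing order. Then dim K = 2 and the simplices of K are:

  0-simplices (6): a, b, c, d, e, f
  1-simplices (12): ab, ad, ae, af, bc, bd, bf, cd, ce, cf, de, ef
  2-simplices (8): abd, abf, ade, aef, bcd, bcf, cde, cef

Hence C_0 ≅ Z^6, C_1 ≅ Z^12, C_2 ≅ Z^8.

∂_1: C_1 → C_0 maps an edge to its endpoints' difference, ∂[p,q] = q − p.
As a 6×12 matrix over Z this has rank 5, with invariant factors (1,1,1,1,1).

Boundary ∂_2: C_2 → C_1 sends each 2-simplex [p,q,r] to [q,r] − [p,r] + [p,q]. For instance
  ∂aef = ef − af + ae,
  ∂abf = bf − af + ab.
As a 12×8 matrix over Z this has rank 7, with invariant factors (1,1,1,1,1,1,1).

Computing H_k = (kernel of ∂_k) / (image of ∂_{k+1}):

  H_1: rank ker ∂_1 − rank ∂_2 = (12 − 5) − 7 = 0, and the invariant factors of ∂_2 are all 1, so H_1 ≅ 0.

(K is a triangulation of the 2-sphere S^2.)

H_1 ≅ 0.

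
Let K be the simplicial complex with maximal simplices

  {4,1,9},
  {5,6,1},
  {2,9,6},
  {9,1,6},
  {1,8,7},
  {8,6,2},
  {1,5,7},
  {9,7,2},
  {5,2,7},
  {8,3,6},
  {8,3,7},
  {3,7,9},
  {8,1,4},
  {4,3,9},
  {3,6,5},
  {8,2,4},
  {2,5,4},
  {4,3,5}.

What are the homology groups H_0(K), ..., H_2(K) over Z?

Take the total order 1 < 2 < 3 < 4 < 5 < 6 < 7 < 8 < 9 on the vertex set. Then K (dimension 2) consists of the simplices:

  0-simplices (9): [1], [2], [3], [4], [5], [6], [7], [8], [9]
  1-simplices (27): (27 of them)
  2-simplices (18): [1,4,8], [1,4,9], [1,5,6], [1,5,7], [1,6,9], [1,7,8], [2,4,5], [2,4,8], [2,5,7], [2,6,8], [2,6,9], [2,7,9], [3,4,5], [3,4,9], [3,5,6], [3,6,8], [3,7,8], [3,7,9]

Hence C_0 ≅ Z^9, C_1 ≅ Z^27, C_2 ≅ Z^18.

Boundary ∂_1: C_1 → C_0 is given by ∂[p,q] = [q] − [p]. For instance
  ∂[2,9] = [9] − [2].
The 9×27 boundary matrix has rank 8 and Smith normal form diag(1,1,1,1,1,1,1,1).

The boundary map ∂_2: C_2 → C_1 sends each 2-simplex [p,q,r] to [q,r] − [p,r] + [p,q]. For instance
  ∂[3,4,9] = [4,9] − [3,9] + [3,4],
  ∂[1,5,7] = [5,7] − [1,7] + [1,5].
This gives a 27×18 integer matrix of rank 17; reducing to Smith normal form yields diagonal entries (1,1,1,1,1,1,1,1,1,1,1,1,1,1,1,1,1).

Now H_k = ker ∂_k / im ∂_{k+1}, so:

  H_0: rank C_0 − rank ∂_1 = 9 − 8 = 1, and the invariant factors of ∂_1 are all 1, so H_0 = Z.
  H_1: rank ker ∂_1 − rank ∂_2 = (27 − 8) − 17 = 2, and the invariant factors of ∂_2 are all 1, so H_1 = Z^2.
  H_2: rank ker ∂_2 − rank ∂_3 = (18 − 17) − 0 = 1, and there is no ∂_3, so H_2 = Z.

(K is a triangulation of the torus T^2.)

H_0 = Z,  H_1 = Z^2,  H_2 = Z.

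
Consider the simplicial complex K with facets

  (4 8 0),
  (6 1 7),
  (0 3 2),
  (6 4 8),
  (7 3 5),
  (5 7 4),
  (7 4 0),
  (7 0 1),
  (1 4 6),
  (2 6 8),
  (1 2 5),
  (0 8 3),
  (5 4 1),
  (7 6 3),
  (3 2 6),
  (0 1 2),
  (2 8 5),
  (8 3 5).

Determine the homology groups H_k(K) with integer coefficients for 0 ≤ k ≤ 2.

H_0 ≅ Z,  H_1 ≅ Z ⊕ Z/2,  H_2 = 0.

We work with the vertex ordering 0 < 1 < 2 < 3 < 4 < 5 < 6 < 7 < 8. The simplices of K, each written with vertices in increasing order, are:

  0-simplices (9): [0], [1], [2], [3], [4], [5], [6], [7], [8]
  1-simplices (27): (27 of them)
  2-simplices (18): [0,1,2], [0,1,7], [0,2,3], [0,3,8], [0,4,7], [0,4,8], [1,2,5], [1,4,5], [1,4,6], [1,6,7], [2,3,6], [2,5,8], [2,6,8], [3,5,7], [3,5,8], [3,6,7], [4,5,7], [4,6,8]

giving chain groups C_0 ≅ Z^9, C_1 ≅ Z^27, C_2 ≅ Z^18.

∂_1: C_1 → C_0 is given by ∂[p,q] = [q] − [p]. For instance
  ∂[5,7] = [7] − [5].
The 9×27 boundary matrix has rank 8 and Smith normal form diag(1,1,1,1,1,1,1,1).

∂_2: C_2 → C_1 acts by ∂[p,q,r] = [q,r] − [p,r] + [p,q]. For instance
  ∂[0,1,7] = [1,7] − [0,7] + [0,1],
  ∂[1,4,6] = [4,6] − [1,6] + [1,4].
The resulting 27×18 matrix has rank 18, and its Smith normal form has invariant factors (1,1,1,1,1,1,1,1,1,1,1,1,1,1,1,1,1,2).

Reading off H_k = ker ∂_k / im ∂_{k+1}:

  H_0: rank C_0 − rank ∂_1 = 9 − 8 = 1, and the invariant factors of ∂_1 are all 1, so H_0 ≅ Z.
  H_1: rank ker ∂_1 − rank ∂_2 = (27 − 8) − 18 = 1, and ∂_2 has invariant factor 2 > 1, so H_1 ≅ Z ⊕ Z/2.
  H_2: rank ker ∂_2 − rank ∂_3 = (18 − 18) − 0 = 0, and there is no ∂_3, so H_2 ≅ 0.

As a check, the Euler characteristic is 9 − 27 + 18 = 0, which agrees with 1 − 1 + 0 = 0.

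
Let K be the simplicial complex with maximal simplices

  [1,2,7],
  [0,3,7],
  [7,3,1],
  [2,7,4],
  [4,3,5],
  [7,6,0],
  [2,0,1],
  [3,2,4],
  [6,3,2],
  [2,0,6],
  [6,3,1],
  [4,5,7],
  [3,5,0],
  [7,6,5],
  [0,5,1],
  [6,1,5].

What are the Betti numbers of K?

b_0 = 1, b_1 = 2, b_2 = 1.

Order the vertices as 0 < 1 < 2 < 3 < 4 < 5 < 6 < 7. Listing each simplex with vertices in this order, K has dimension 2 with simplices:

  0-simplices (8): [0], [1], [2], [3], [4], [5], [6], [7]
  1-simplices (24): (24 of them)
  2-simplices (16): [0,1,2], [0,1,5], [0,2,6], [0,3,5], [0,3,7], [0,6,7], [1,2,7], [1,3,6], [1,3,7], [1,5,6], [2,3,4], [2,3,6], [2,4,7], [3,4,5], [4,5,7], [5,6,7]

Hence C_0 ≅ Z^8, C_1 ≅ Z^24, C_2 ≅ Z^16.

The boundary map ∂_1: C_1 → C_0 sends each edge [p,q] (with p < q) to q − p.
As a 8×24 matrix over Z this has rank 7, with invariant factors (1,1,1,1,1,1,1).

The boundary map ∂_2: C_2 → C_1 maps a triangle to the signed sum of its edges. For instance
  ∂[3,4,5] = [4,5] − [3,5] + [3,4],
  ∂[0,1,5] = [1,5] − [0,5] + [0,1].
The 24×16 boundary matrix has rank 15 and Smith normal form diag(1,1,1,1,1,1,1,1,1,1,1,1,1,1,1).

From H_k ≅ ker(∂_k) / im(∂_{k+1}) we obtain:

  H_0: rank C_0 − rank ∂_1 = 8 − 7 = 1, and the invariant factors of ∂_1 are all 1, so H_0 = Z.
  H_1: rank ker ∂_1 − rank ∂_2 = (24 − 7) − 15 = 2, and the invariant factors of ∂_2 are all 1, so H_1 = Z^2.
  H_2: rank ker ∂_2 − rank ∂_3 = (16 − 15) − 0 = 1, and there is no ∂_3, so H_2 = Z.

As a check, the Euler characteristic is 8 − 24 + 16 = 0, which agrees with 1 − 2 + 1 = 0.

Hence the Betti numbers are b_0 = 1, b_1 = 2, b_2 = 1.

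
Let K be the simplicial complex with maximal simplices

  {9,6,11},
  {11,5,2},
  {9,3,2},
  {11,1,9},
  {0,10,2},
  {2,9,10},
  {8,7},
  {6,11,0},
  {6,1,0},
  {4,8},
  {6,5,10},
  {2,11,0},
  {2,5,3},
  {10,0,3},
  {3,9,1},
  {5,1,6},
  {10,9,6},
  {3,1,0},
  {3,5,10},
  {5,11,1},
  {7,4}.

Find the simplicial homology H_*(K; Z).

H_0 ≅ Z^2,  H_1 ≅ Z^2 ⊕ Z/2,  H_2 = 0.

Order the vertices as 0 < 1 < 2 < 3 < 4 < 5 < 6 < 7 < 8 < 9 < 10 < 11. Listing each simplex with vertices in this order, K has dimension 2 with simplices:

  0-simplices (12): [0], [1], [2], [3], [4], [5], [6], [7], [8], [9], [10], [11]
  1-simplices (30): (30 of them)
  2-simplices (18): (18 of them)

Hence C_0 ≅ Z^12, C_1 ≅ Z^30, C_2 ≅ Z^18.

The boundary map ∂_1: C_1 → C_0 is given by ∂[p,q] = [q] − [p].
As a 12×30 matrix over Z this has rank 10, with invariant factors (1,1,1,1,1,1,1,1,1,1).

The boundary map ∂_2: C_2 → C_1 sends each 2-simplex [p,q,r] to [q,r] − [p,r] + [p,q]. For instance
  ∂[0,1,3] = [1,3] − [0,3] + [0,1],
  ∂[2,3,9] = [3,9] − [2,9] + [2,3].
As a 30×18 matrix over Z this has rank 18, with invariant factors (1,1,1,1,1,1,1,1,1,1,1,1,1,1,1,1,1,2).

From H_k ≅ ker(∂_k) / im(∂_{k+1}) we obtain:

  H_0: rank C_0 − rank ∂_1 = 12 − 10 = 2, and the invariant factors of ∂_1 are all 1, so H_0 = Z^2.
  H_1: rank ker ∂_1 − rank ∂_2 = (30 − 10) − 18 = 2, and ∂_2 has invariant factor 2 > 1, so H_1 = Z^2 ⊕ Z/2.
  H_2: rank ker ∂_2 − rank ∂_3 = (18 − 18) − 0 = 0, and there is no ∂_3, so H_2 = 0.

As a check, the Euler characteristic is 12 − 30 + 18 = 0, which agrees with 2 − 2 + 0 = 0.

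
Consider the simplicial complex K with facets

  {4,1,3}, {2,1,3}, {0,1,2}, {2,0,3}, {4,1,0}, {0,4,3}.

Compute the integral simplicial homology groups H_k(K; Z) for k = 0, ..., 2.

H_0 = Z,  H_1 = 0,  H_2 = Z.

Fix the vertex order 0 < 1 < 2 < 3 < 4 and write every simplex with vertices in increasing order. Then dim K = 2 and the simplices of K are:

  0-simplices (5): [0], [1], [2], [3], [4]
  1-simplices (9): [0,1], [0,2], [0,3], [0,4], [1,2], [1,3], [1,4], [2,3], [3,4]
  2-simplices (6): [0,1,2], [0,1,4], [0,2,3], [0,3,4], [1,2,3], [1,3,4]

so the chain groups are C_0 ≅ Z^5, C_1 ≅ Z^9, C_2 ≅ Z^6.

∂_1: C_1 → C_0 sends each edge [p,q] (with p < q) to q − p. For instance
  ∂[1,3] = [3] − [1].
The 5×9 boundary matrix has rank 4 and Smith normal form diag(1,1,1,1).

Boundary ∂_2: C_2 → C_1 acts by ∂[p,q,r] = [q,r] − [p,r] + [p,q]. For instance
  ∂[0,3,4] = [3,4] − [0,4] + [0,3],
  ∂[1,2,3] = [2,3] − [1,3] + [1,2].
The 9×6 boundary matrix has rank 5 and Smith normal form diag(1,1,1,1,1).

Computing H_k = (kernel of ∂_k) / (image of ∂_{k+1}):

  H_0: rank C_0 − rank ∂_1 = 5 − 4 = 1, and the invariant factors of ∂_1 are all 1, so H_0 = Z.
  H_1: rank ker ∂_1 − rank ∂_2 = (9 − 4) − 5 = 0, and the invariant factors of ∂_2 are all 1, so H_1 = 0.
  H_2: rank ker ∂_2 − rank ∂_3 = (6 − 5) − 0 = 1, and there is no ∂_3, so H_2 = Z.

As a check, the Euler characteristic is 5 − 9 + 6 = 2, which agrees with 1 − 0 + 1 = 2.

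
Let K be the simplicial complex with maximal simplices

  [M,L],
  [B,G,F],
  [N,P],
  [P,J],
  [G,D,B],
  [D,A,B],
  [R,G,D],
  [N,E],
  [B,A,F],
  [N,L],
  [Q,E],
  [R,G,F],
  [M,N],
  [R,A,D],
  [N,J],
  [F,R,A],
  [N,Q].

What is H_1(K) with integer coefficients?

We work with the vertex ordering A < B < D < E < F < G < J < L < M < N < P < Q < R. The simplices of K, each written with vertices in increasing order, are:

  0-simplices (13): A, B, D, E, F, G, J, L, M, N, P, Q, R
  1-simplices (21): AB, AD, AF, AR, BD, BF, BG, DG, DR, EN, EQ, FG, FR, GR, JN, JP, LM, LN, MN, NP, NQ
  2-simplices (8): ABD, ABF, ADR, AFR, BDG, BFG, DGR, FGR

so the chain groups are C_0 ≅ Z^13, C_1 ≅ Z^21, C_2 ≅ Z^8.

The boundary map ∂_1: C_1 → C_0 maps an edge to its endpoints' difference, ∂[p,q] = q − p.
The resulting 13×21 matrix has rank 11, and its Smith normal form has invariant factors (1,1,1,1,1,1,1,1,1,1,1).

The boundary map ∂_2: C_2 → C_1 sends each 2-simplex [p,q,r] to [q,r] − [p,r] + [p,q]. For instance
  ∂DGR = GR − DR + DG,
  ∂BFG = FG − BG + BF.
The 21×8 boundary matrix has rank 7 and Smith normal form diag(1,1,1,1,1,1,1).

Computing H_k = (kernel of ∂_k) / (image of ∂_{k+1}):

  H_1: rank ker ∂_1 − rank ∂_2 = (21 − 11) − 7 = 3, and the invariant factors of ∂_2 are all 1, so H_1 ≅ Z^3.

H_1 ≅ Z^3.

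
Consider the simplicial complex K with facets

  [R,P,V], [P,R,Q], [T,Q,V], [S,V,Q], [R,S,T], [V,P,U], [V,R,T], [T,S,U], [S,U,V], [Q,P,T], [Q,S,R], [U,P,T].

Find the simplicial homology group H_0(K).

Order the vertices as P < Q < R < S < T < U < V. Listing each simplex with vertices in this order, K has dimension 2 with simplices:

  0-simplices (7): P, Q, R, S, T, U, V
  1-simplices (18): PQ, PR, PT, PU, PV, QR, QS, QT, QV, RS, RT, RV, ST, SU, SV, TU, TV, UV
  2-simplices (12): PQR, PQT, PRV, PTU, PUV, QRS, QSV, QTV, RST, RTV, STU, SUV

so the chain groups are C_0 ≅ Z^7, C_1 ≅ Z^18, C_2 ≅ Z^12.

The boundary map ∂_1: C_1 → C_0 is given by ∂[p,q] = [q] − [p].
The resulting 7×18 matrix has rank 6, and its Smith normal form has invariant factors (1,1,1,1,1,1).

The boundary map ∂_2: C_2 → C_1 maps a triangle to the signed sum of its edges. For instance
  ∂PQR = QR − PR + PQ,
  ∂SUV = UV − SV + SU.
The 18×12 boundary matrix has rank 12 and Smith normal form diag(1,1,1,1,1,1,1,1,1,1,1,2).

Computing H_k = (kernel of ∂_k) / (image of ∂_{k+1}):

  H_0: rank C_0 − rank ∂_1 = 7 − 6 = 1, and the invariant factors of ∂_1 are all 1, so H_0 = Z.

H_0 ≅ Z.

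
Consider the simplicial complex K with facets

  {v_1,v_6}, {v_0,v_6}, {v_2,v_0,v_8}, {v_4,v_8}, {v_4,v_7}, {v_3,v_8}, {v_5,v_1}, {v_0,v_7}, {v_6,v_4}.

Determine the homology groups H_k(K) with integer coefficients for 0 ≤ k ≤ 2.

H_0 ≅ Z,  H_1 ≅ Z^2,  H_2 = 0.

Order the vertices as v_0 < v_1 < v_2 < v_3 < v_4 < v_5 < v_6 < v_7 < v_8. Listing each simplex with vertices in this order, K has dimension 2 with simplices:

  0-simplices (9): [v_0], [v_1], [v_2], [v_3], [v_4], [v_5], [v_6], [v_7], [v_8]
  1-simplices (11): [v_0,v_2], [v_0,v_6], [v_0,v_7], [v_0,v_8], [v_1,v_5], [v_1,v_6], [v_2,v_8], [v_3,v_8], [v_4,v_6], [v_4,v_7], [v_4,v_8]
  2-simplices (1): [v_0,v_2,v_8]

giving chain groups C_0 ≅ Z^9, C_1 ≅ Z^11, C_2 ≅ Z^1.

∂_1: C_1 → C_0 sends each edge [p,q] (with p < q) to q − p.
As a 9×11 matrix over Z this has rank 8, with invariant factors (1,1,1,1,1,1,1,1).

Boundary ∂_2: C_2 → C_1 sends each 2-simplex [p,q,r] to [q,r] − [p,r] + [p,q]. For instance
  ∂[v_0,v_2,v_8] = [v_2,v_8] − [v_0,v_8] + [v_0,v_2].
As a 11×1 matrix over Z this has rank 1, with invariant factors (1).

From H_k ≅ ker(∂_k) / im(∂_{k+1}) we obtain:

  H_0: rank C_0 − rank ∂_1 = 9 − 8 = 1, and the invariant factors of ∂_1 are all 1, so H_0 ≅ Z.
  H_1: rank ker ∂_1 − rank ∂_2 = (11 − 8) − 1 = 2, and the invariant factors of ∂_2 are all 1, so H_1 ≅ Z^2.
  H_2: rank ker ∂_2 − rank ∂_3 = (1 − 1) − 0 = 0, and there is no ∂_3, so H_2 ≅ 0.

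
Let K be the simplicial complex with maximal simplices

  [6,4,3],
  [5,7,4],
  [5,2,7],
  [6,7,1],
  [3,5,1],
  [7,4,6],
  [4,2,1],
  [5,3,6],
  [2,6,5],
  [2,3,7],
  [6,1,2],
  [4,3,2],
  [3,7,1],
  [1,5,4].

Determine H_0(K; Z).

Order the vertices as 1 < 2 < 3 < 4 < 5 < 6 < 7. Listing each simplex with vertices in this order, K has dimension 2 with simplices:

  0-simplices (7): [1], [2], [3], [4], [5], [6], [7]
  1-simplices (21): [1,2], [1,3], [1,4], [1,5], [1,6], [1,7], [2,3], [2,4], [2,5], [2,6], [2,7], [3,4], [3,5], [3,6], [3,7], [4,5], [4,6], [4,7], [5,6], [5,7], [6,7]
  2-simplices (14): [1,2,4], [1,2,6], [1,3,5], [1,3,7], [1,4,5], [1,6,7], [2,3,4], [2,3,7], [2,5,6], [2,5,7], [3,4,6], [3,5,6], [4,5,7], [4,6,7]

giving chain groups C_0 ≅ Z^7, C_1 ≅ Z^21, C_2 ≅ Z^14.

Boundary ∂_1: C_1 → C_0 sends each edge [p,q] (with p < q) to q − p.
This gives a 7×21 integer matrix of rank 6; reducing to Smith normal form yields diagonal entries (1,1,1,1,1,1).

The boundary map ∂_2: C_2 → C_1 maps a triangle to the signed sum of its edges. For instance
  ∂[1,3,7] = [3,7] − [1,7] + [1,3],
  ∂[1,2,6] = [2,6] − [1,6] + [1,2].
As a 21×14 matrix over Z this has rank 13, with invariant factors (1,1,1,1,1,1,1,1,1,1,1,1,1).

From H_k ≅ ker(∂_k) / im(∂_{k+1}) we obtain:

  H_0: rank C_0 − rank ∂_1 = 7 − 6 = 1, and the invariant factors of ∂_1 are all 1, so H_0 = Z.

H_0 ≅ Z.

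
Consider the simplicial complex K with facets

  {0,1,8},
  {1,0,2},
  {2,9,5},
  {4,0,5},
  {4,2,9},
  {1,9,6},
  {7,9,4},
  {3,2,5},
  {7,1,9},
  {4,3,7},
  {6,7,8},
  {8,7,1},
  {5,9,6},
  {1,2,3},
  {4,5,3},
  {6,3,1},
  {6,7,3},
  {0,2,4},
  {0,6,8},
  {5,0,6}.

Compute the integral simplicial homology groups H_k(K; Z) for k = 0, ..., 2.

H_0 = Z,  H_1 = Z ⊕ Z/2,  H_2 = 0.

We work with the vertex ordering 0 < 1 < 2 < 3 < 4 < 5 < 6 < 7 < 8 < 9. The simplices of K, each written with vertices in increasing order, are:

  0-simplices (10): [0], [1], [2], [3], [4], [5], [6], [7], [8], [9]
  1-simplices (30): (30 of them)
  2-simplices (20): (20 of them)

Hence C_0 ≅ Z^10, C_1 ≅ Z^30, C_2 ≅ Z^20.

Boundary ∂_1: C_1 → C_0 sends each edge [p,q] (with p < q) to q − p.
As a 10×30 matrix over Z this has rank 9, with invariant factors (1,1,1,1,1,1,1,1,1).

∂_2: C_2 → C_1 maps a triangle to the signed sum of its edges. For instance
  ∂[1,7,9] = [7,9] − [1,9] + [1,7],
  ∂[5,6,9] = [6,9] − [5,9] + [5,6].
The 30×20 boundary matrix has rank 20 and Smith normal form diag(1,1,1,1,1,1,1,1,1,1,1,1,1,1,1,1,1,1,1,2).

Reading off H_k = ker ∂_k / im ∂_{k+1}:

  H_0: rank C_0 − rank ∂_1 = 10 − 9 = 1, and the invariant factors of ∂_1 are all 1, so H_0 ≅ Z.
  H_1: rank ker ∂_1 − rank ∂_2 = (30 − 9) − 20 = 1, and ∂_2 has invariant factor 2 > 1, so H_1 ≅ Z ⊕ Z/2.
  H_2: rank ker ∂_2 − rank ∂_3 = (20 − 20) − 0 = 0, and there is no ∂_3, so H_2 ≅ 0.

(K is a triangulation of the Klein bottle.)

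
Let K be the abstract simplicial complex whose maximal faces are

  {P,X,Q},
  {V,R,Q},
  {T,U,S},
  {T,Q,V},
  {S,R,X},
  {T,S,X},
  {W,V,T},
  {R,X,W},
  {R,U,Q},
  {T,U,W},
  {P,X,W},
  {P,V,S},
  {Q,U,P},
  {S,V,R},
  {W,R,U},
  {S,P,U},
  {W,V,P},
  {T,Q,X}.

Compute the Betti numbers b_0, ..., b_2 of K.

b_0 = 1, b_1 = 2, b_2 = 1.

Fix the vertex order P < Q < R < S < T < U < V < W < X and write every simplex with vertices in increasing order. Then dim K = 2 and the simplices of K are:

  0-simplices (9): P, Q, R, S, T, U, V, W, X
  1-simplices (27): PQ, PS, PU, PV, PW, PX, QR, QT, QU, QV, QX, RS, RU, RV, RW, RX, ST, SU, SV, SX, TU, TV, TW, TX, UW, VW, WX
  2-simplices (18): PQU, PQX, PSU, PSV, PVW, PWX, QRU, QRV, QTV, QTX, RSV, RSX, RUW, RWX, STU, STX, TUW, TVW

Hence C_0 ≅ Z^9, C_1 ≅ Z^27, C_2 ≅ Z^18.

The boundary map ∂_1: C_1 → C_0 maps an edge to its endpoints' difference, ∂[p,q] = q − p.
This gives a 9×27 integer matrix of rank 8; reducing to Smith normal form yields diagonal entries (1,1,1,1,1,1,1,1).

Boundary ∂_2: C_2 → C_1 maps a triangle to the signed sum of its edges. For instance
  ∂PSV = SV − PV + PS,
  ∂QRU = RU − QU + QR.
As a 27×18 matrix over Z this has rank 17, with invariant factors (1,1,1,1,1,1,1,1,1,1,1,1,1,1,1,1,1).

Now H_k = ker ∂_k / im ∂_{k+1}, so:

  H_0: rank C_0 − rank ∂_1 = 9 − 8 = 1, and the invariant factors of ∂_1 are all 1, so H_0 ≅ Z.
  H_1: rank ker ∂_1 − rank ∂_2 = (27 − 8) − 17 = 2, and the invariant factors of ∂_2 are all 1, so H_1 ≅ Z^2.
  H_2: rank ker ∂_2 − rank ∂_3 = (18 − 17) − 0 = 1, and there is no ∂_3, so H_2 ≅ Z.

As a check, the Euler characteristic is 9 − 27 + 18 = 0, which agrees with 1 − 2 + 1 = 0.
(K is a triangulation of the torus T^2.)

Hence the Betti numbers are b_0 = 1, b_1 = 2, b_2 = 1.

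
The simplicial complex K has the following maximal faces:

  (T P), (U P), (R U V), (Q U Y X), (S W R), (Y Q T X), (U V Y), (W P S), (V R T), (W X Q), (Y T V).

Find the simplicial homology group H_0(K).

H_0 = Z.

Order the vertices as P < Q < R < S < T < U < V < W < X < Y. Listing each simplex with vertices in this order, K has dimension 3 with simplices:

  0-simplices (10): P, Q, R, S, T, U, V, W, X, Y
  1-simplices (24): PS, PT, PU, PW, QT, QU, QW, QX, QY, RS, RT, RU, RV, RW, SW, TV, TX, TY, UV, UX, UY, VY, WX, XY
  2-simplices (14): PSW, QTX, QTY, QUX, QUY, QWX, QXY, RSW, RTV, RUV, TVY, TXY, UVY, UXY
  3-simplices (2): QTXY, QUXY

giving chain groups C_0 ≅ Z^10, C_1 ≅ Z^24, C_2 ≅ Z^14, C_3 ≅ Z^2.

The boundary map ∂_1: C_1 → C_0 sends each edge [p,q] (with p < q) to q − p. For instance
  ∂XY = Y − X.
As a 10×24 matrix over Z this has rank 9, with invariant factors (1,1,1,1,1,1,1,1,1).

Boundary ∂_2: C_2 → C_1 maps a triangle to the signed sum of its edges. For instance
  ∂TVY = VY − TY + TV,
  ∂QTY = TY − QY + QT.
The 24×14 boundary matrix has rank 12 and Smith normal form diag(1,1,1,1,1,1,1,1,1,1,1,1).

Boundary ∂_3: C_3 → C_2 sends each 3-simplex σ to the alternating sum Σ_i (−1)^i (σ with its i-th vertex removed). For instance
  ∂QTXY = TXY − QXY + QTY − QTX,
  ∂QUXY = UXY − QXY + QUY − QUX.
This gives a 14×2 integer matrix of rank 2; reducing to Smith normal form yields diagonal entries (1,1).

From H_k ≅ ker(∂_k) / im(∂_{k+1}) we obtain:

  H_0: rank C_0 − rank ∂_1 = 10 − 9 = 1, and the invariant factors of ∂_1 are all 1, so H_0 ≅ Z.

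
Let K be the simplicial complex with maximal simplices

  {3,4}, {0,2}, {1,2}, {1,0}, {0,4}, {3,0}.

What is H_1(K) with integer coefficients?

Take the total order 0 < 1 < 2 < 3 < 4 on the vertex set. Then K (dimension 1) consists of the simplices:

  0-simplices (5): [0], [1], [2], [3], [4]
  1-simplices (6): [0,1], [0,2], [0,3], [0,4], [1,2], [3,4]

Hence C_0 ≅ Z^5, C_1 ≅ Z^6.

∂_1: C_1 → C_0 sends each edge [p,q] (with p < q) to q − p.
The resulting 5×6 matrix has rank 4, and its Smith normal form has invariant factors (1,1,1,1).

Computing H_k = (kernel of ∂_k) / (image of ∂_{k+1}):

  H_1: rank ker ∂_1 − rank ∂_2 = (6 − 4) − 0 = 2, and there is no ∂_2, so H_1 ≅ Z^2.

H_1 ≅ Z^2.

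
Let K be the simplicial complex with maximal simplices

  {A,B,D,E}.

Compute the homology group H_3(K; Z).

We work with the vertex ordering A < B < D < E. The simplices of K, each written with vertices in increasing order, are:

  0-simplices (4): A, B, D, E
  1-simplices (6): AB, AD, AE, BD, BE, DE
  2-simplices (4): ABD, ABE, ADE, BDE
  3-simplices (1): ABDE

so the chain groups are C_0 ≅ Z^4, C_1 ≅ Z^6, C_2 ≅ Z^4, C_3 ≅ Z^1.

∂_1: C_1 → C_0 is given by ∂[p,q] = [q] − [p]. For instance
  ∂DE = E − D.
The resulting 4×6 matrix has rank 3, and its Smith normal form has invariant factors (1,1,1).

Boundary ∂_2: C_2 → C_1 sends each 2-simplex [p,q,r] to [q,r] − [p,r] + [p,q]. For instance
  ∂ABE = BE − AE + AB,
  ∂ADE = DE − AE + AD.
As a 6×4 matrix over Z this has rank 3, with invariant factors (1,1,1).

∂_3: C_3 → C_2 sends each 3-simplex σ to the alternating sum Σ_i (−1)^i (σ with its i-th vertex removed). For instance
  ∂ABDE = BDE − ADE + ABE − ABD.
As a 4×1 matrix over Z this has rank 1, with invariant factors (1).

Computing H_k = (kernel of ∂_k) / (image of ∂_{k+1}):

  H_3: rank ker ∂_3 − rank ∂_4 = (1 − 1) − 0 = 0, and there is no ∂_4, so H_3 ≅ 0.

(K is a triangulation of the 3-simplex.)

H_3 = 0.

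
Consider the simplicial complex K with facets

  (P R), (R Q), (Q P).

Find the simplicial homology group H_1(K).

H_1 = Z.

Fix the vertex order P < Q < R and write every simplex with vertices in increasing order. Then dim K = 1 and the simplices of K are:

  0-simplices (3): P, Q, R
  1-simplices (3): PQ, PR, QR

so the chain groups are C_0 ≅ Z^3, C_1 ≅ Z^3.

The boundary map ∂_1: C_1 → C_0 sends each edge [p,q] (with p < q) to q − p.
The resulting 3×3 matrix has rank 2, and its Smith normal form has invariant factors (1,1).

Reading off H_k = ker ∂_k / im ∂_{k+1}:

  H_1: rank ker ∂_1 − rank ∂_2 = (3 − 2) − 0 = 1, and there is no ∂_2, so H_1 ≅ Z.

(K is a triangulation of the circle S^1.)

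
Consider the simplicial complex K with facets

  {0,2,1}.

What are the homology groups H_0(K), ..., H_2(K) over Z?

Fix the vertex order 0 < 1 < 2 and write every simplex with vertices in increasing order. Then dim K = 2 and the simplices of K are:

  0-simplices (3): [0], [1], [2]
  1-simplices (3): [0,1], [0,2], [1,2]
  2-simplices (1): [0,1,2]

so the chain groups are C_0 ≅ Z^3, C_1 ≅ Z^3, C_2 ≅ Z^1.

Boundary ∂_1: C_1 → C_0 is given by ∂[p,q] = [q] − [p]. For instance
  ∂[0,1] = [1] − [0].
This gives a 3×3 integer matrix of rank 2; reducing to Smith normal form yields diagonal entries (1,1).

Boundary ∂_2: C_2 → C_1 maps a triangle to the signed sum of its edges. For instance
  ∂[0,1,2] = [1,2] − [0,2] + [0,1].
This gives a 3×1 integer matrix of rank 1; reducing to Smith normal form yields diagonal entries (1).

Computing H_k = (kernel of ∂_k) / (image of ∂_{k+1}):

  H_0: rank C_0 − rank ∂_1 = 3 − 2 = 1, and the invariant factors of ∂_1 are all 1, so H_0 ≅ Z.
  H_1: rank ker ∂_1 − rank ∂_2 = (3 − 2) − 1 = 0, and the invariant factors of ∂_2 are all 1, so H_1 ≅ 0.
  H_2: rank ker ∂_2 − rank ∂_3 = (1 − 1) − 0 = 0, and there is no ∂_3, so H_2 ≅ 0.

As a check, the Euler characteristic is 3 − 3 + 1 = 1, which agrees with 1 − 0 + 0 = 1.

H_0 = Z,  H_1 = 0,  H_2 = 0.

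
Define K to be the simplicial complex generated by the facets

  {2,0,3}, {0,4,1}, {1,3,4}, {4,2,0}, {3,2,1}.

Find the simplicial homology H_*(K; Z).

We work with the vertex ordering 0 < 1 < 2 < 3 < 4. The simplices of K, each written with vertices in increasing order, are:

  0-simplices (5): [0], [1], [2], [3], [4]
  1-simplices (10): [0,1], [0,2], [0,3], [0,4], [1,2], [1,3], [1,4], [2,3], [2,4], [3,4]
  2-simplices (5): [0,1,4], [0,2,3], [0,2,4], [1,2,3], [1,3,4]

Hence C_0 ≅ Z^5, C_1 ≅ Z^10, C_2 ≅ Z^5.

The boundary map ∂_1: C_1 → C_0 is given by ∂[p,q] = [q] − [p].
This gives a 5×10 integer matrix of rank 4; reducing to Smith normal form yields diagonal entries (1,1,1,1).

∂_2: C_2 → C_1 sends each 2-simplex [p,q,r] to [q,r] − [p,r] + [p,q]. For instance
  ∂[0,2,3] = [2,3] − [0,3] + [0,2],
  ∂[0,2,4] = [2,4] − [0,4] + [0,2].
The 10×5 boundary matrix has rank 5 and Smith normal form diag(1,1,1,1,1).

From H_k ≅ ker(∂_k) / im(∂_{k+1}) we obtain:

  H_0: rank C_0 − rank ∂_1 = 5 − 4 = 1, and the invariant factors of ∂_1 are all 1, so H_0 ≅ Z.
  H_1: rank ker ∂_1 − rank ∂_2 = (10 − 4) − 5 = 1, and the invariant factors of ∂_2 are all 1, so H_1 ≅ Z.
  H_2: rank ker ∂_2 − rank ∂_3 = (5 − 5) − 0 = 0, and there is no ∂_3, so H_2 ≅ 0.

(K is a triangulation of the Möbius band.)

H_0 ≅ Z,  H_1 ≅ Z,  H_2 = 0.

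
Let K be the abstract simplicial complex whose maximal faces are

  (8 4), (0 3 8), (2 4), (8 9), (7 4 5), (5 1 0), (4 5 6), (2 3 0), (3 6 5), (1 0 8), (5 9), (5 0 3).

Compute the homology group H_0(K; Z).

Fix the vertex order 0 < 1 < 2 < 3 < 4 < 5 < 6 < 7 < 8 < 9 and write every simplex with vertices in increasing order. Then dim K = 2 and the simplices of K are:

  0-simplices (10): [0], [1], [2], [3], [4], [5], [6], [7], [8], [9]
  1-simplices (20): [0,1], [0,2], [0,3], [0,5], [0,8], [1,5], [1,8], [2,3], [2,4], [3,5], [3,6], [3,8], [4,5], [4,6], [4,7], [4,8], [5,6], [5,7], [5,9], [8,9]
  2-simplices (8): [0,1,5], [0,1,8], [0,2,3], [0,3,5], [0,3,8], [3,5,6], [4,5,6], [4,5,7]

giving chain groups C_0 ≅ Z^10, C_1 ≅ Z^20, C_2 ≅ Z^8.

∂_1: C_1 → C_0 maps an edge to its endpoints' difference, ∂[p,q] = q − p. For instance
  ∂[5,7] = [7] − [5].
As a 10×20 matrix over Z this has rank 9, with invariant factors (1,1,1,1,1,1,1,1,1).

Boundary ∂_2: C_2 → C_1 acts by ∂[p,q,r] = [q,r] − [p,r] + [p,q]. For instance
  ∂[3,5,6] = [5,6] − [3,6] + [3,5],
  ∂[0,1,8] = [1,8] − [0,8] + [0,1].
The 20×8 boundary matrix has rank 8 and Smith normal form diag(1,1,1,1,1,1,1,1).

Reading off H_k = ker ∂_k / im ∂_{k+1}:

  H_0: rank C_0 − rank ∂_1 = 10 − 9 = 1, and the invariant factors of ∂_1 are all 1, so H_0 ≅ Z.

H_0 ≅ Z.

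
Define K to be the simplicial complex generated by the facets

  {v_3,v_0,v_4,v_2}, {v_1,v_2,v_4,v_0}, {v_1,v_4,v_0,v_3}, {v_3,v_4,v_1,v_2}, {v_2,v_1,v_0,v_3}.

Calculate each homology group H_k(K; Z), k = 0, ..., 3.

H_0 = Z,  H_1 = 0,  H_2 = 0,  H_3 = Z.

Order the vertices as v_0 < v_1 < v_2 < v_3 < v_4. Listing each simplex with vertices in this order, K has dimension 3 with simplices:

  0-simplices (5): [v_0], [v_1], [v_2], [v_3], [v_4]
  1-simplices (10): [v_0,v_1], [v_0,v_2], [v_0,v_3], [v_0,v_4], [v_1,v_2], [v_1,v_3], [v_1,v_4], [v_2,v_3], [v_2,v_4], [v_3,v_4]
  2-simplices (10): [v_0,v_1,v_2], [v_0,v_1,v_3], [v_0,v_1,v_4], [v_0,v_2,v_3], [v_0,v_2,v_4], [v_0,v_3,v_4], [v_1,v_2,v_3], [v_1,v_2,v_4], [v_1,v_3,v_4], [v_2,v_3,v_4]
  3-simplices (5): [v_0,v_1,v_2,v_3], [v_0,v_1,v_2,v_4], [v_0,v_1,v_3,v_4], [v_0,v_2,v_3,v_4], [v_1,v_2,v_3,v_4]

giving chain groups C_0 ≅ Z^5, C_1 ≅ Z^10, C_2 ≅ Z^10, C_3 ≅ Z^5.

The boundary map ∂_1: C_1 → C_0 sends each edge [p,q] (with p < q) to q − p.
The resulting 5×10 matrix has rank 4, and its Smith normal form has invariant factors (1,1,1,1).

Boundary ∂_2: C_2 → C_1 maps a triangle to the signed sum of its edges. For instance
  ∂[v_0,v_2,v_3] = [v_2,v_3] − [v_0,v_3] + [v_0,v_2],
  ∂[v_0,v_1,v_4] = [v_1,v_4] − [v_0,v_4] + [v_0,v_1].
This gives a 10×10 integer matrix of rank 6; reducing to Smith normal form yields diagonal entries (1,1,1,1,1,1).

Boundary ∂_3: C_3 → C_2 sends each 3-simplex σ to the alternating sum Σ_i (−1)^i (σ with its i-th vertex removed). For instance
  ∂[v_0,v_1,v_3,v_4] = [v_1,v_3,v_4] − [v_0,v_3,v_4] + [v_0,v_1,v_4] − [v_0,v_1,v_3],
  ∂[v_1,v_2,v_3,v_4] = [v_2,v_3,v_4] − [v_1,v_3,v_4] + [v_1,v_2,v_4] − [v_1,v_2,v_3].
As a 10×5 matrix over Z this has rank 4, with invariant factors (1,1,1,1).

Now H_k = ker ∂_k / im ∂_{k+1}, so:

  H_0: rank C_0 − rank ∂_1 = 5 − 4 = 1, and the invariant factors of ∂_1 are all 1, so H_0 ≅ Z.
  H_1: rank ker ∂_1 − rank ∂_2 = (10 − 4) − 6 = 0, and the invariant factors of ∂_2 are all 1, so H_1 ≅ 0.
  H_2: rank ker ∂_2 − rank ∂_3 = (10 − 6) − 4 = 0, and the invariant factors of ∂_3 are all 1, so H_2 ≅ 0.
  H_3: rank ker ∂_3 − rank ∂_4 = (5 − 4) − 0 = 1, and there is no ∂_4, so H_3 ≅ Z.

As a check, the Euler characteristic is 5 − 10 + 10 − 5 = 0, which agrees with 1 − 0 + 0 − 1 = 0.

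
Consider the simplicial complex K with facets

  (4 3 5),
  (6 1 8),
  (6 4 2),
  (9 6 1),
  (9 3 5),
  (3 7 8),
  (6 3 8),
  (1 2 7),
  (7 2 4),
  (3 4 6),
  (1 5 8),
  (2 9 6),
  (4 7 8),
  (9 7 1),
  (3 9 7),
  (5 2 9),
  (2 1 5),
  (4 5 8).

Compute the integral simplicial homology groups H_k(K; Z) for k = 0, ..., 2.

H_0 = Z,  H_1 = Z ⊕ Z/2,  H_2 = 0.

We work with the vertex ordering 1 < 2 < 3 < 4 < 5 < 6 < 7 < 8 < 9. The simplices of K, each written with vertices in increasing order, are:

  0-simplices (9): [1], [2], [3], [4], [5], [6], [7], [8], [9]
  1-simplices (27): (27 of them)
  2-simplices (18): [1,2,5], [1,2,7], [1,5,8], [1,6,8], [1,6,9], [1,7,9], [2,4,6], [2,4,7], [2,5,9], [2,6,9], [3,4,5], [3,4,6], [3,5,9], [3,6,8], [3,7,8], [3,7,9], [4,5,8], [4,7,8]

so the chain groups are C_0 ≅ Z^9, C_1 ≅ Z^27, C_2 ≅ Z^18.

∂_1: C_1 → C_0 is given by ∂[p,q] = [q] − [p]. For instance
  ∂[2,9] = [9] − [2].
As a 9×27 matrix over Z this has rank 8, with invariant factors (1,1,1,1,1,1,1,1).

∂_2: C_2 → C_1 acts by ∂[p,q,r] = [q,r] − [p,r] + [p,q]. For instance
  ∂[4,7,8] = [7,8] − [4,8] + [4,7],
  ∂[1,2,7] = [2,7] − [1,7] + [1,2].
The resulting 27×18 matrix has rank 18, and its Smith normal form has invariant factors (1,1,1,1,1,1,1,1,1,1,1,1,1,1,1,1,1,2).

Now H_k = ker ∂_k / im ∂_{k+1}, so:

  H_0: rank C_0 − rank ∂_1 = 9 − 8 = 1, and the invariant factors of ∂_1 are all 1, so H_0 ≅ Z.
  H_1: rank ker ∂_1 − rank ∂_2 = (27 − 8) − 18 = 1, and ∂_2 has invariant factor 2 > 1, so H_1 ≅ Z ⊕ Z/2.
  H_2: rank ker ∂_2 − rank ∂_3 = (18 − 18) − 0 = 0, and there is no ∂_3, so H_2 ≅ 0.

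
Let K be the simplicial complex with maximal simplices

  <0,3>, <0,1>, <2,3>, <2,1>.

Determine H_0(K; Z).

H_0 = Z.

Order the vertices as 0 < 1 < 2 < 3. Listing each simplex with vertices in this order, K has dimension 1 with simplices:

  0-simplices (4): [0], [1], [2], [3]
  1-simplices (4): [0,1], [0,3], [1,2], [2,3]

so the chain groups are C_0 ≅ Z^4, C_1 ≅ Z^4.

The boundary map ∂_1: C_1 → C_0 maps an edge to its endpoints' difference, ∂[p,q] = q − p.
This gives a 4×4 integer matrix of rank 3; reducing to Smith normal form yields diagonal entries (1,1,1).

Now H_k = ker ∂_k / im ∂_{k+1}, so:

  H_0: rank C_0 − rank ∂_1 = 4 − 3 = 1, and the invariant factors of ∂_1 are all 1, so H_0 = Z.

(K is a triangulation of the circle S^1.)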